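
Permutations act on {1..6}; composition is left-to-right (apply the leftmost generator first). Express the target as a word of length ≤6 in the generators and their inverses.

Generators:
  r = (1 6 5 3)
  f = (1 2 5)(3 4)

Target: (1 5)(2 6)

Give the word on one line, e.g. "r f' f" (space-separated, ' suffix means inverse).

  after r': (1 3 5 6)
  after f': (1 4 3 2)(5 6)
  after f': (1 3)(2 5 6)
  after r': (1 5)(2 6)

r' f' f' r'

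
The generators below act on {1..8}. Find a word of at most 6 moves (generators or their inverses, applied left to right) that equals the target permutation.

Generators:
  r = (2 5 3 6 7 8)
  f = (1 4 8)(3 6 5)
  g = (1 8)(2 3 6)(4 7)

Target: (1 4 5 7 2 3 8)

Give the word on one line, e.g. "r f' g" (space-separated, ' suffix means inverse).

  after f': (1 8 4)(3 5 6)
  after f': (1 4 8)(3 6 5)
  after r: (1 4 2 5 6 3 7 8)
  after r: (1 4 5 7 2 3 8)

f' f' r r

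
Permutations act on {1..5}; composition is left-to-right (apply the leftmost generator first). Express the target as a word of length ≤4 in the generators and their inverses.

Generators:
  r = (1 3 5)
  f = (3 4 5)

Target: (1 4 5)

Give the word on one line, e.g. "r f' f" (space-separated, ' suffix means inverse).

  after r: (1 3 5)
  after f: (1 4 5)

r f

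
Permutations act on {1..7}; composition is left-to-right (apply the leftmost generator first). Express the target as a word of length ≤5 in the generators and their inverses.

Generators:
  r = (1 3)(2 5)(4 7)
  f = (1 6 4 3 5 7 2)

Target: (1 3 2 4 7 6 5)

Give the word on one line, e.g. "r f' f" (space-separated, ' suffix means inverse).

  after f: (1 6 4 3 5 7 2)
  after f: (1 4 5 2 6 3 7)
  after f: (1 3 2 4 7 6 5)

f f f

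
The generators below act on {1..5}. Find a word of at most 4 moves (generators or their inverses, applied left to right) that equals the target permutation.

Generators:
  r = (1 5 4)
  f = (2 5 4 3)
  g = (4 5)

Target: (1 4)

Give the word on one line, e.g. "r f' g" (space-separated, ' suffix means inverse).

  after g: (4 5)
  after r': (1 4)

g r'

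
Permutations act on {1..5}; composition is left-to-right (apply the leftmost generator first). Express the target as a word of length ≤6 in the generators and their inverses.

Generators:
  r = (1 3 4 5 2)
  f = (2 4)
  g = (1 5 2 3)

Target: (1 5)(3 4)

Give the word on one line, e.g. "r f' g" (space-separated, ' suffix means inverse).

g r' g r

  after g: (1 5 2 3)
  after r': (1 4 3 2)
  after g: (1 4)(2 5)
  after r: (1 5)(3 4)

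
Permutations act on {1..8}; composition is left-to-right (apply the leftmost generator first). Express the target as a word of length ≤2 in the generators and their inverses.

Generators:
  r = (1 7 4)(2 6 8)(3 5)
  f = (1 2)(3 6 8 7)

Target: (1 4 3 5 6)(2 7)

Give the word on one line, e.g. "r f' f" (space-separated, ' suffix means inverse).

  after r': (1 4 7)(2 8 6)(3 5)
  after f: (1 4 3 5 6)(2 7)

r' f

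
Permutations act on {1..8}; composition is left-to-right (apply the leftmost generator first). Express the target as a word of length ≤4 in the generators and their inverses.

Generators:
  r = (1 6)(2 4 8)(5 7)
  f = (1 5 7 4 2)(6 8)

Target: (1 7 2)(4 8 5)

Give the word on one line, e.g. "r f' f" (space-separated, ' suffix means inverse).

  after r': (1 6)(2 8 4)(5 7)
  after r': (2 4 8)
  after f: (1 5 7 4 6 8)
  after f: (1 7 2)(4 8 5)

r' r' f f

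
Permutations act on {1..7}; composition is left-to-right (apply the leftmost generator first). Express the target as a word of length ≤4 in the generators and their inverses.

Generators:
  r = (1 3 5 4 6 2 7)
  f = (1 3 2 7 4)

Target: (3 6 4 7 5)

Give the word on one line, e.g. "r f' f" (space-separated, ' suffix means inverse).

  after f: (1 3 2 7 4)
  after r': (3 6 4 7 5)

f r'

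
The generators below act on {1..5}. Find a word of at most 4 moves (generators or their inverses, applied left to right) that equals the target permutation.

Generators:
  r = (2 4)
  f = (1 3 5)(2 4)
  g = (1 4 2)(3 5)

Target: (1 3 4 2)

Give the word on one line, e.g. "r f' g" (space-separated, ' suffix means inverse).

r f' g

  after r: (2 4)
  after f': (1 5 3)
  after g: (1 3 4 2)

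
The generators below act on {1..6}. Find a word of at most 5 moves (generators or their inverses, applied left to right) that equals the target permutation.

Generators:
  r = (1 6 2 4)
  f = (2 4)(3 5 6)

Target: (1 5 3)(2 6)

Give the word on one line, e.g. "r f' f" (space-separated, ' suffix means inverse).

r f' r'

  after r: (1 6 2 4)
  after f': (1 5 3 6 4)
  after r': (1 5 3)(2 6)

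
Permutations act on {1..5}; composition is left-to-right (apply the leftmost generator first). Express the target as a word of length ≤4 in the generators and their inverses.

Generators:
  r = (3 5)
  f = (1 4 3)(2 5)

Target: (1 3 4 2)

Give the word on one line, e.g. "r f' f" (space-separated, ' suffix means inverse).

f r f

  after f: (1 4 3)(2 5)
  after r: (1 4 5 2 3)
  after f: (1 3 4 2)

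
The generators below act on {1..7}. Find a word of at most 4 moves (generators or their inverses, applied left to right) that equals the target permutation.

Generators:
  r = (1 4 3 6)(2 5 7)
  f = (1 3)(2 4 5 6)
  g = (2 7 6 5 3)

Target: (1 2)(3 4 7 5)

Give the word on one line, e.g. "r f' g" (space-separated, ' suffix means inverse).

  after g': (2 3 5 6 7)
  after f': (1 3 4 2)(6 7)
  after g: (1 2)(3 4 7 5)

g' f' g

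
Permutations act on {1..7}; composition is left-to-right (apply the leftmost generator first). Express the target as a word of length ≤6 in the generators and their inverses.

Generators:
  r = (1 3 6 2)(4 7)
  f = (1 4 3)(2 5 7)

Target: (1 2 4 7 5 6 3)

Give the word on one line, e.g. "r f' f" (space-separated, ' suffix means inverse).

r f' r' f

  after r: (1 3 6 2)(4 7)
  after f': (1 4 5 2 3 6 7)
  after r': (1 7 2)(4 5 6)
  after f: (1 2 4 7 5 6 3)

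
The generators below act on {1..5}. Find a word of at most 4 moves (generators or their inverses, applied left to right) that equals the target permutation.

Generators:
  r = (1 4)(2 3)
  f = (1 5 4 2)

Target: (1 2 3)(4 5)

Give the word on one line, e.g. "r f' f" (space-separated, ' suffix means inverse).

  after r': (1 4)(2 3)
  after f: (1 2 3)(4 5)
  after r': (1 3 4 5)
  after r': (1 2 3)(4 5)

r' f r' r'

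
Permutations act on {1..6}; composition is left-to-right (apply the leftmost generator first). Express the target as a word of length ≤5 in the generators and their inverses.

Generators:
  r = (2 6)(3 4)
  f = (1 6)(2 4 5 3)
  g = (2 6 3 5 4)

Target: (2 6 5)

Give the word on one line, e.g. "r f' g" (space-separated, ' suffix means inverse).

  after g: (2 6 3 5 4)
  after f': (1 6 5 2)(3 4)
  after f': (2 6 4 5 3)
  after r': (3 6)(4 5)
  after g: (2 6 5)

g f' f' r' g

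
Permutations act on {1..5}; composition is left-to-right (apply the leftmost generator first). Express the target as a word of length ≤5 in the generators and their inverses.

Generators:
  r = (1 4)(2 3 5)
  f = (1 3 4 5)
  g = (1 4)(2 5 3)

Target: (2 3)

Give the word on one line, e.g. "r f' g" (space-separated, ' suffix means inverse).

g f' f'

  after g: (1 4)(2 5 3)
  after f': (1 3 2 4 5)
  after f': (2 3)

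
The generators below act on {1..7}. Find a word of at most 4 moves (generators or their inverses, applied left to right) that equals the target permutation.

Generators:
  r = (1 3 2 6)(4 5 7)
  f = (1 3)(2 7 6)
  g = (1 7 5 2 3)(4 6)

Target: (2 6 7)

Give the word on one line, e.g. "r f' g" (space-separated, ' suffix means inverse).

  after f: (1 3)(2 7 6)
  after f: (2 6 7)

f f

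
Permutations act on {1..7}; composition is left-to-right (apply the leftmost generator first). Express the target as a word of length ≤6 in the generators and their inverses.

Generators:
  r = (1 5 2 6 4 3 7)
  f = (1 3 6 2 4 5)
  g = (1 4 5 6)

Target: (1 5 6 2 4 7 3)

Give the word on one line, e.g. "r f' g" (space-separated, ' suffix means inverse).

  after g: (1 4 5 6)
  after g: (1 5)(4 6)
  after f': (1 4 3)(2 6)
  after f': (1 2 3 5 4)
  after r': (1 5 6 2 4 7 3)

g g f' f' r'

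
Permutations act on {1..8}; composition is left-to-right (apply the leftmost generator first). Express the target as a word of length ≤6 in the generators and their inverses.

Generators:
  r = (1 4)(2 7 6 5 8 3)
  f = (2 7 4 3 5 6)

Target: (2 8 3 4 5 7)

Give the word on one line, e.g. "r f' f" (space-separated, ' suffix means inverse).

  after r: (1 4)(2 7 6 5 8 3)
  after r: (2 6 8)(3 7 5)
  after f: (3 4)(6 8 7)
  after r': (1 4 8 2 3)(5 6)
  after r': (2 8 3 4 5 7)

r r f r' r'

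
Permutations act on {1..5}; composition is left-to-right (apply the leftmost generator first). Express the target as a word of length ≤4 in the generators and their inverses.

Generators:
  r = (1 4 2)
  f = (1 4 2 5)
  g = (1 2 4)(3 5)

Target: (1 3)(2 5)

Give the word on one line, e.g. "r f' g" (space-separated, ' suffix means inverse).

f g f' g'

  after f: (1 4 2 5)
  after g: (2 3 5)
  after f': (1 5 4)(2 3)
  after g': (1 3)(2 5)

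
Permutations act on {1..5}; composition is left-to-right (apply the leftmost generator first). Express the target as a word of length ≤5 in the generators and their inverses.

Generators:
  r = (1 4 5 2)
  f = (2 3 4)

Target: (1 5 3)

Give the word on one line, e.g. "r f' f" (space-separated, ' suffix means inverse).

  after r': (1 2 5 4)
  after f': (1 4)(2 5 3)
  after r: (1 5 3)

r' f' r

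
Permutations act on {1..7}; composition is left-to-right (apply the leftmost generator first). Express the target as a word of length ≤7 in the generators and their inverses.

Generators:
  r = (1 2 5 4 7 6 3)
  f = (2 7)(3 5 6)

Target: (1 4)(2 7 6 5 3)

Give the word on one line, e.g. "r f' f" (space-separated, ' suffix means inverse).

f f r f r'

  after f: (2 7)(3 5 6)
  after f: (3 6 5)
  after r: (1 2 5)(4 7 6)
  after f: (1 7 3 5)(2 6 4)
  after r': (1 4)(2 7 6 5 3)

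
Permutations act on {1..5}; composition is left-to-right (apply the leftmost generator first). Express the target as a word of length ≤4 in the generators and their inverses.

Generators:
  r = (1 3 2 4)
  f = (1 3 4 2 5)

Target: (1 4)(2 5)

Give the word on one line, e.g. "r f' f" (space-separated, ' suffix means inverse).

  after r': (1 4 2 3)
  after f': (1 3 5 2)
  after f': (2 5 4 3)
  after r': (1 4)(2 5)

r' f' f' r'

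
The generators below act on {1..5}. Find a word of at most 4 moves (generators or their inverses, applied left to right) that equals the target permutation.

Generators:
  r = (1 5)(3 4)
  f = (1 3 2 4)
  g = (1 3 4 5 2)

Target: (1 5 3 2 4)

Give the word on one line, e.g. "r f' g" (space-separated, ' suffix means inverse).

  after g': (1 2 5 4 3)
  after g': (1 5 3 2 4)

g' g'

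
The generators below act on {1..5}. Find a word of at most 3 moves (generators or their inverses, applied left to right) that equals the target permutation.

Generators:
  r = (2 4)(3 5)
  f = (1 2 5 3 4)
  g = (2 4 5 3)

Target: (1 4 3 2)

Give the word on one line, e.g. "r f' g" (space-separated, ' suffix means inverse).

  after f': (1 4 3 5 2)
  after r': (1 2)(4 5)
  after g: (1 4 3 2)

f' r' g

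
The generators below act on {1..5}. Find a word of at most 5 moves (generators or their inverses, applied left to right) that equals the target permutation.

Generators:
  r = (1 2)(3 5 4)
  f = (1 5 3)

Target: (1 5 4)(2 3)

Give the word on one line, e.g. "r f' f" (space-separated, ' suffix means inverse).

f' f' r' f f

  after f': (1 3 5)
  after f': (1 5 3)
  after r': (1 3 2)(4 5)
  after f: (2 5 4 3)
  after f: (1 5 4)(2 3)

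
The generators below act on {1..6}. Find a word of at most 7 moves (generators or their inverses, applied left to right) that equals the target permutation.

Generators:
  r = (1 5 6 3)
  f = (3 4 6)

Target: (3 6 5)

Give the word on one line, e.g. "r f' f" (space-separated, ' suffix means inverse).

  after r: (1 5 6 3)
  after f': (1 5 4 3)
  after r': (4 6 5)
  after f: (3 4)(5 6)
  after f: (3 6 5)

r f' r' f f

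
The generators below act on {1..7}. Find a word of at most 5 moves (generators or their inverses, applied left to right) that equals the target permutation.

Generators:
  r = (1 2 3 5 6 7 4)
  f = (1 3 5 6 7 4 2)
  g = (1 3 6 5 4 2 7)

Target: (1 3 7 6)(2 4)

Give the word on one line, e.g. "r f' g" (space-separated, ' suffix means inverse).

f g' f

  after f: (1 3 5 6 7 4 2)
  after g': (2 7 5 3 6)
  after f: (1 3 7 6)(2 4)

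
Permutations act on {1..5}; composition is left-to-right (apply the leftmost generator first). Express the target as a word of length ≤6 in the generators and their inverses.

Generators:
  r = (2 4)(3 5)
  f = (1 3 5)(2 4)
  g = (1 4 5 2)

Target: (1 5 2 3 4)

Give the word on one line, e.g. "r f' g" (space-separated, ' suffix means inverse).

  after r: (2 4)(3 5)
  after f: (1 3)
  after g': (1 3 2 5 4)
  after r: (1 5 2 3 4)

r f g' r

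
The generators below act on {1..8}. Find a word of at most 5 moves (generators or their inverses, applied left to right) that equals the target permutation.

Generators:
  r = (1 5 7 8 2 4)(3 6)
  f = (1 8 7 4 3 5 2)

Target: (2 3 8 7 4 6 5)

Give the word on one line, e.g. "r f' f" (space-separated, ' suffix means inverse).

r r f' r f

  after r: (1 5 7 8 2 4)(3 6)
  after r: (1 7 2)(4 5 8)
  after f': (1 8 7 5)(3 4)
  after r: (1 2 4 6 3)
  after f: (2 3 8 7 4 6 5)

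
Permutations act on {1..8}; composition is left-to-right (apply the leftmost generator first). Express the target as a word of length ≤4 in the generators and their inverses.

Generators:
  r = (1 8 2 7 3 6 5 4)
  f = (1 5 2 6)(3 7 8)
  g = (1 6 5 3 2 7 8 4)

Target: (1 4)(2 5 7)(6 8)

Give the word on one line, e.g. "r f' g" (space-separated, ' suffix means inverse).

f r

  after f: (1 5 2 6)(3 7 8)
  after r: (1 4)(2 5 7)(6 8)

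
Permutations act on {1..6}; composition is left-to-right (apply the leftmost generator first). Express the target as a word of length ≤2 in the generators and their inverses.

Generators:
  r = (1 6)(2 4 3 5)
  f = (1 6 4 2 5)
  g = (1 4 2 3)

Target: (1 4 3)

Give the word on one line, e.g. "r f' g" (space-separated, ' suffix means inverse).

  after r: (1 6)(2 4 3 5)
  after f: (1 4 3)

r f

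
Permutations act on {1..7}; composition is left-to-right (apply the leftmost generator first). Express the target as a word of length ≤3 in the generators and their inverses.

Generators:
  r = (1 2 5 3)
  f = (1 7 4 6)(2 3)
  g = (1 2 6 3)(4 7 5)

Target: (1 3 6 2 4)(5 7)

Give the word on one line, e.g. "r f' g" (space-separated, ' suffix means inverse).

g f'

  after g: (1 2 6 3)(4 7 5)
  after f': (1 3 6 2 4)(5 7)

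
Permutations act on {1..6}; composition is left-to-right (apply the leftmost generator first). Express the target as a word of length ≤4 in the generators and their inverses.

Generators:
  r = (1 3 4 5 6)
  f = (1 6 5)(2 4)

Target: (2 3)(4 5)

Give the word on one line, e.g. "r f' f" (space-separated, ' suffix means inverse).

f r f r

  after f: (1 6 5)(2 4)
  after r: (2 5 3 4)
  after f: (1 6 5 3 2)
  after r: (2 3)(4 5)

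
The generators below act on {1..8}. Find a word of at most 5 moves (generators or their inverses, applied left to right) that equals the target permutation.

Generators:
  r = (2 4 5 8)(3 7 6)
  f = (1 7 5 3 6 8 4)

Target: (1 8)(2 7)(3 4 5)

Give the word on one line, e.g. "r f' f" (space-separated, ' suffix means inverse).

  after r: (2 4 5 8)(3 7 6)
  after f: (1 7 8 2)(3 5 4)
  after r: (1 6 3 8 4 7 2)
  after f: (1 8)(2 7)(3 4 5)

r f r f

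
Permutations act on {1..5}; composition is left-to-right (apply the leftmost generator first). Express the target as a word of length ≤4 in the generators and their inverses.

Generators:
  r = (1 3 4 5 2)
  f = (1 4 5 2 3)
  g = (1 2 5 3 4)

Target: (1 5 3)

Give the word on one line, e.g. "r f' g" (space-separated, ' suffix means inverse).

f' g'

  after f': (1 3 2 5 4)
  after g': (1 5 3)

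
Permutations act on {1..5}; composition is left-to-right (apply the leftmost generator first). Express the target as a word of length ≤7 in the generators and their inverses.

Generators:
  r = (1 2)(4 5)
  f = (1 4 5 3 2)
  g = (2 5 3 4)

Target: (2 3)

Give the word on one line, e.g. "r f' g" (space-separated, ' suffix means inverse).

  after r: (1 2)(4 5)
  after f: (2 4 3)
  after f: (1 4 2 5 3)
  after g: (1 2 3)(4 5)
  after r: (2 3)

r f f g r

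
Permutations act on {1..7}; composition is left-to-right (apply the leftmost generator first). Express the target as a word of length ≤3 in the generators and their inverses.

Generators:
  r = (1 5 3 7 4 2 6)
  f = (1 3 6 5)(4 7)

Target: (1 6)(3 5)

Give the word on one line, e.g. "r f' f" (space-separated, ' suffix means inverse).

f' f'

  after f': (1 5 6 3)(4 7)
  after f': (1 6)(3 5)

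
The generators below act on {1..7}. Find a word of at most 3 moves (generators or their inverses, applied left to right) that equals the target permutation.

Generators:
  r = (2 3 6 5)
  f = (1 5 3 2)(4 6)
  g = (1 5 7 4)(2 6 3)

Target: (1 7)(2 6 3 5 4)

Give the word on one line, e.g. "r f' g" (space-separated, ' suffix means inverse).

g g r

  after g: (1 5 7 4)(2 6 3)
  after g: (1 7)(2 3 6)(4 5)
  after r: (1 7)(2 6 3 5 4)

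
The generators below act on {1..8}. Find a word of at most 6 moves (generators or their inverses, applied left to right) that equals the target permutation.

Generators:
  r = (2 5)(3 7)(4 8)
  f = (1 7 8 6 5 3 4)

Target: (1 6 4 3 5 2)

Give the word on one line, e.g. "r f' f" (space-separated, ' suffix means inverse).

  after r: (2 5)(3 7)(4 8)
  after f: (1 7 4 6 5 2 3 8)
  after f: (1 8 7)(2 4 5)(3 6)
  after f: (1 6 4 3 5 2)

r f f f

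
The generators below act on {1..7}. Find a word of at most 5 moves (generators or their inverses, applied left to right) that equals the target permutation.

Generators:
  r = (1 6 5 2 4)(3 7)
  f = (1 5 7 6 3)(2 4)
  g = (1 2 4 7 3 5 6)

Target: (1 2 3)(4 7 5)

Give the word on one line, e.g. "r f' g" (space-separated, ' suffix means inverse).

  after g': (1 6 5 3 7 4 2)
  after r: (1 5 7)(2 6)
  after g': (1 3 7 6)(2 5 4)
  after f: (2 7 3 6 5)
  after g: (1 2 3)(4 7 5)

g' r g' f g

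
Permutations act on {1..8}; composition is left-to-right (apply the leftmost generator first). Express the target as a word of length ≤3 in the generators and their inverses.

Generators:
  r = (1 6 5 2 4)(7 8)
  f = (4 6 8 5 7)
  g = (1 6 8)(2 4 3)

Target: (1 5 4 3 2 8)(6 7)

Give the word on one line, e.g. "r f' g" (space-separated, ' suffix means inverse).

g f f

  after g: (1 6 8)(2 4 3)
  after f: (1 8)(2 6 5 7 4 3)
  after f: (1 5 4 3 2 8)(6 7)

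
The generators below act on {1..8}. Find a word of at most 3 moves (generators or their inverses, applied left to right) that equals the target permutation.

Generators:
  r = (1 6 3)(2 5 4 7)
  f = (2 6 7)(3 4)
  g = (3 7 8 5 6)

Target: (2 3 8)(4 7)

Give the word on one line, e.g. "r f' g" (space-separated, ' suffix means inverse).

g' f g

  after g': (3 6 5 8 7)
  after f: (2 6 5 8)(3 7 4)
  after g: (2 3 8)(4 7)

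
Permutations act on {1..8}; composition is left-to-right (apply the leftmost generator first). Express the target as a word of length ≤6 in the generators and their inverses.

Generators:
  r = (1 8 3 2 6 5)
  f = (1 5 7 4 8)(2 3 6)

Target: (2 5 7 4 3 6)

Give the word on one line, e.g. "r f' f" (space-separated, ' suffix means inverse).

  after f': (1 8 4 7 5)(2 6 3)
  after f': (1 4 5 8 7)(2 3 6)
  after r': (1 4 6 3 2 8 7 5)
  after f: (1 8 4 2)
  after f: (2 5 7 4 3 6)

f' f' r' f f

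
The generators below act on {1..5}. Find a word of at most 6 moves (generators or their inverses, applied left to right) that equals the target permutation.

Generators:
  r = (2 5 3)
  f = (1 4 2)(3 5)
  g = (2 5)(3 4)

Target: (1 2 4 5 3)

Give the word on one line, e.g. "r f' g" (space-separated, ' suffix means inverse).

  after f: (1 4 2)(3 5)
  after r: (1 4 5 2)
  after r: (1 4 3 2)
  after f: (1 2 4 5 3)

f r r f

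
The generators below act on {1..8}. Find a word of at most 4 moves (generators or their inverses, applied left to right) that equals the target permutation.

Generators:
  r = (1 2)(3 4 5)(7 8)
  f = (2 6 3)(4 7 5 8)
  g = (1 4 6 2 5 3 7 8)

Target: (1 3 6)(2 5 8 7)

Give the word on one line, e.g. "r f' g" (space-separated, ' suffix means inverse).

r g r

  after r: (1 2)(3 4 5)(7 8)
  after g: (1 5 7)(2 4 3 6)
  after r: (1 3 6)(2 5 8 7)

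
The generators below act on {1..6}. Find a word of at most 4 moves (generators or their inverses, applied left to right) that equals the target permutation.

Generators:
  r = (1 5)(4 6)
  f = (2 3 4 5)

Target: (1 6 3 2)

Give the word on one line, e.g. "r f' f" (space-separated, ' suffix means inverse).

r' f' r'

  after r': (1 5)(4 6)
  after f': (1 4 6 3 2 5)
  after r': (1 6 3 2)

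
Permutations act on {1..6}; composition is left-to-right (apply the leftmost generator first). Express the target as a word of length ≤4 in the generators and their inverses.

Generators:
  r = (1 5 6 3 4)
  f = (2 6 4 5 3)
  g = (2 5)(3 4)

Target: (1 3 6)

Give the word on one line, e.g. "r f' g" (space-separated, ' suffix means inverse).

  after f: (2 6 4 5 3)
  after r: (1 5 4 6)(2 3)
  after f: (1 3 6)

f r f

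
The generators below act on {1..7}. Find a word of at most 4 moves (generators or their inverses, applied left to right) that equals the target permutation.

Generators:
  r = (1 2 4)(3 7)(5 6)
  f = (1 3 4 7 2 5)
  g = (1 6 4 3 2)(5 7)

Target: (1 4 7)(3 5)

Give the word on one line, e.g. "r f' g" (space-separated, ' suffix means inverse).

r f g f'

  after r: (1 2 4)(3 7)(5 6)
  after f: (1 5 6)(2 7 4 3)
  after g: (1 7 3)(2 5 4)
  after f': (1 4 7)(3 5)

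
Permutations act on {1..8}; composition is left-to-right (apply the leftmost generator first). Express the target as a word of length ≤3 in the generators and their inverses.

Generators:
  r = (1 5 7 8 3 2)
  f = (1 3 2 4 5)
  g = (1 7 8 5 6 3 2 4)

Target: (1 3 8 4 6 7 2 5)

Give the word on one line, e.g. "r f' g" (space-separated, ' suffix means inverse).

g' g' g'

  after g': (1 4 2 3 6 5 8 7)
  after g': (1 2 6 8)(3 5 7 4)
  after g': (1 3 8 4 6 7 2 5)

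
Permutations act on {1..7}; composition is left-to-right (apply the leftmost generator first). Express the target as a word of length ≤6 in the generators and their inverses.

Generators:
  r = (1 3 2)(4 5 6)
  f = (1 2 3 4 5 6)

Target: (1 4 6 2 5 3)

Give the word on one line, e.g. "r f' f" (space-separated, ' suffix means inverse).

f r f' f' r'

  after f: (1 2 3 4 5 6)
  after r: (3 5 4 6)
  after f': (1 6 2)(3 4 5)
  after f': (1 5 2 6)
  after r': (1 4 6 2 5 3)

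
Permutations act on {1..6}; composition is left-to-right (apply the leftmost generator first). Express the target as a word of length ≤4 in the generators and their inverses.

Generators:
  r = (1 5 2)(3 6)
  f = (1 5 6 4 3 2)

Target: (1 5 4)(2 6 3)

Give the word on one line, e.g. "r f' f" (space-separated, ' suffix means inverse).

r f' f' r'

  after r: (1 5 2)(3 6)
  after f': (3 5)(4 6)
  after f': (1 2 3)(4 5)
  after r': (1 5 4)(2 6 3)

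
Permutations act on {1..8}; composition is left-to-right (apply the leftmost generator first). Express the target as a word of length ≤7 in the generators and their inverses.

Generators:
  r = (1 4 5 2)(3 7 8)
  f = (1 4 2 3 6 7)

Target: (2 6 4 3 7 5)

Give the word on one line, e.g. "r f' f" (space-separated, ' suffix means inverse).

  after f: (1 4 2 3 6 7)
  after f: (1 2 6)(3 7 4)
  after r': (1 5 4 8 7)(2 6)
  after r': (1 4 7 2 6 5)(3 8)
  after r': (2 6 4 3 7 5)

f f r' r' r'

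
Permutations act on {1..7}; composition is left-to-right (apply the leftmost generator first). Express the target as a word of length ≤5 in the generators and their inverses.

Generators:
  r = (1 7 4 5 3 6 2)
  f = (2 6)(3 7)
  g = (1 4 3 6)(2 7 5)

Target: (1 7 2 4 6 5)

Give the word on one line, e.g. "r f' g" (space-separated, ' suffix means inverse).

g' r' f'

  after g': (1 6 3 4)(2 5 7)
  after r': (1 3 7 6 5)(2 4)
  after f': (1 7 2 4 6 5)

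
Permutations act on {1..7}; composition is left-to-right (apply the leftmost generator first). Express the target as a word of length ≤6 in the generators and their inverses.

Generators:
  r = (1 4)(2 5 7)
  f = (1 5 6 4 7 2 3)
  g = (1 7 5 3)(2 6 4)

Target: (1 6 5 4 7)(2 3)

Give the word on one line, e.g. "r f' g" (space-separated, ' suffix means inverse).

  after r': (1 4)(2 7 5)
  after f: (1 7 6 4 5 3)
  after g': (2 4 7)
  after r: (1 4 2)(5 7)
  after f': (1 6 5 4 7)(2 3)

r' f g' r f'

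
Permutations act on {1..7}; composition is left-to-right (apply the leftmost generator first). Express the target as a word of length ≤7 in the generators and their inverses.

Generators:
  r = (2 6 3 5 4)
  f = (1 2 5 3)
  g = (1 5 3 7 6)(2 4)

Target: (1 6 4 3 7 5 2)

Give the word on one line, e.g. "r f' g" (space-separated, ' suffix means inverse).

r' g' f f f

  after r': (2 4 5 3 6)
  after g': (1 6 4)(3 7)
  after f: (1 6 4 2 5 3 7)
  after f: (1 6 4 5)(2 3 7)
  after f: (1 6 4 3 7 5 2)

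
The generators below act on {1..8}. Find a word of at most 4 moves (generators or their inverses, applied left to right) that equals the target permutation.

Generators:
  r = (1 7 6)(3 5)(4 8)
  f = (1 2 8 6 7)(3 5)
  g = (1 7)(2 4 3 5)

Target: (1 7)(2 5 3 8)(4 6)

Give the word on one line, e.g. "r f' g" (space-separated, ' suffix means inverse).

  after g': (1 7)(2 5 3 4)
  after f': (1 6 8 2 3 4)
  after r': (1 7)(2 5 3 8)(4 6)

g' f' r'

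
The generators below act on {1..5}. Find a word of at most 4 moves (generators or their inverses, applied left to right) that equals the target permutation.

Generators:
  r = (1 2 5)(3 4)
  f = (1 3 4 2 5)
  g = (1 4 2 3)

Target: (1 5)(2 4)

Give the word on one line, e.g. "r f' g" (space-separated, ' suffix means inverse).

r g f' f'

  after r: (1 2 5)(3 4)
  after g: (1 3 2 5 4)
  after f': (3 4 5)
  after f': (1 5)(2 4)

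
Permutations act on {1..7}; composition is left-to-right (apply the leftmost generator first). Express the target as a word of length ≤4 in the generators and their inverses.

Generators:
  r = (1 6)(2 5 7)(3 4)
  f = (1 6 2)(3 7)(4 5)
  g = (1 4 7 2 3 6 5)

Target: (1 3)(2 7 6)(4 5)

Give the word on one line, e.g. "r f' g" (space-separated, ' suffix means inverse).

r r g r'

  after r: (1 6)(2 5 7)(3 4)
  after r: (2 7 5)
  after g: (1 4 7)(3 6 5)
  after r': (1 3)(2 7 6)(4 5)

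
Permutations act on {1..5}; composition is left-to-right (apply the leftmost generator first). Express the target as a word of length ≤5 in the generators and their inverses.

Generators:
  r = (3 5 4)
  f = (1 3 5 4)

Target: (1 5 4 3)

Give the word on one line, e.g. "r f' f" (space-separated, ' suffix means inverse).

f' r r

  after f': (1 4 5 3)
  after r: (1 3)
  after r: (1 5 4 3)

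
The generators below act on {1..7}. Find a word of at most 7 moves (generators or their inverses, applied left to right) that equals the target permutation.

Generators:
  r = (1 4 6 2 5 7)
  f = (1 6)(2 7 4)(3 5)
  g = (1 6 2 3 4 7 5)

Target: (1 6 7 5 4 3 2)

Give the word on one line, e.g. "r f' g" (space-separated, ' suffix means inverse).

  after r: (1 4 6 2 5 7)
  after g: (1 7 6 3 4 2)
  after r': (1 5 2 7 4 6 3)
  after g: (2 5 3 6 4)
  after g: (1 6 7 5 4 3 2)

r g r' g g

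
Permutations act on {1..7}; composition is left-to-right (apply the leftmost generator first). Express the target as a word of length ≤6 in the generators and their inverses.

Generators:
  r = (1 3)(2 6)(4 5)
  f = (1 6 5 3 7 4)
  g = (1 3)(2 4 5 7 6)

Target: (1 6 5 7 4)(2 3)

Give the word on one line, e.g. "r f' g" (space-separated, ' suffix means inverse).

g r f' f' g

  after g: (1 3)(2 4 5 7 6)
  after r: (2 5 7)
  after f': (1 4 7 2 6)(3 5)
  after f': (1 7 2)(3 6 4)
  after g: (1 6 5 7 4)(2 3)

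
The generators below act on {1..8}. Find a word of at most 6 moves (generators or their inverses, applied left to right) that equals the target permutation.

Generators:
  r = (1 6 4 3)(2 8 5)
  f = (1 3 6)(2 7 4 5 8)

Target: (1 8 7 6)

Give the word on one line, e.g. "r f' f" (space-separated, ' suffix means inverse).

r r f r'

  after r: (1 6 4 3)(2 8 5)
  after r: (1 4)(2 5 8)(3 6)
  after f: (1 5 2 8 7 4 3)
  after r': (1 8 7 6)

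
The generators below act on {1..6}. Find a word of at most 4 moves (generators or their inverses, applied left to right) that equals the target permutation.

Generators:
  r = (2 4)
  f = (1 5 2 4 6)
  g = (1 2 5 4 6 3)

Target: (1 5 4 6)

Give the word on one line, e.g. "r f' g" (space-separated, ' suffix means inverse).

f r'

  after f: (1 5 2 4 6)
  after r': (1 5 4 6)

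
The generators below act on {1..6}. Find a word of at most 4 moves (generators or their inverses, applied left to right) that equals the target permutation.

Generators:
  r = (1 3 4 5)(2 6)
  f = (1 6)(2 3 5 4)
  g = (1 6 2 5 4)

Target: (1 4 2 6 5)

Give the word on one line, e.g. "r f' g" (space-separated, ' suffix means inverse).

r f f

  after r: (1 3 4 5)(2 6)
  after f: (1 5 6 3 2)
  after f: (1 4 2 6 5)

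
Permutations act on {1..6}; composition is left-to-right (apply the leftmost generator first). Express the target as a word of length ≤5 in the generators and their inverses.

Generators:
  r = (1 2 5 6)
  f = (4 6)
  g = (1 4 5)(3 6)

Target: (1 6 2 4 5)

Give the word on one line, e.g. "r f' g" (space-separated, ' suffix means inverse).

  after r': (1 6 5 2)
  after f': (1 4 6 5 2)
  after r': (1 4 5)(2 6)
  after f: (1 6 2 4 5)

r' f' r' f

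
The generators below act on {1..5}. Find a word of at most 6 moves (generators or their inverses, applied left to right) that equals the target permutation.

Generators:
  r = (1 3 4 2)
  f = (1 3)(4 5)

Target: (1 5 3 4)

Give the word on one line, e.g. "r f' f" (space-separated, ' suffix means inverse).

  after r': (1 2 4 3)
  after f': (1 2 5 4)
  after r': (1 4 2 5 3)
  after f': (1 5)(2 4)
  after r: (1 5 3 4)

r' f' r' f' r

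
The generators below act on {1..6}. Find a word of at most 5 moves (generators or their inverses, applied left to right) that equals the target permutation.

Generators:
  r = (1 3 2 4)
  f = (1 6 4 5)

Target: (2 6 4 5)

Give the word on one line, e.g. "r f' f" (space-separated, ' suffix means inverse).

r f' r r r

  after r: (1 3 2 4)
  after f': (1 3 2 6)(4 5)
  after r: (1 2 6 3 4 5)
  after r: (1 4 5 3)(2 6)
  after r: (2 6 4 5)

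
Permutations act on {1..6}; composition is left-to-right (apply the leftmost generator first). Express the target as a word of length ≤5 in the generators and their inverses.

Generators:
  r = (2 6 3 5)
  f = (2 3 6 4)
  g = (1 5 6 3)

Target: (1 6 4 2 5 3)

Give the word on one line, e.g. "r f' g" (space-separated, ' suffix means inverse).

  after f: (2 3 6 4)
  after g: (1 5 6 4 2)
  after g: (1 6 4 2 5 3)

f g g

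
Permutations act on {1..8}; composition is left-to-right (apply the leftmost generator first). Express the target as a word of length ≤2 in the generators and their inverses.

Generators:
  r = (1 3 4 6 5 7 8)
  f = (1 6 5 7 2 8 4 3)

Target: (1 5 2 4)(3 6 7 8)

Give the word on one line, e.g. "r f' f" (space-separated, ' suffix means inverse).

  after f: (1 6 5 7 2 8 4 3)
  after f: (1 5 2 4)(3 6 7 8)

f f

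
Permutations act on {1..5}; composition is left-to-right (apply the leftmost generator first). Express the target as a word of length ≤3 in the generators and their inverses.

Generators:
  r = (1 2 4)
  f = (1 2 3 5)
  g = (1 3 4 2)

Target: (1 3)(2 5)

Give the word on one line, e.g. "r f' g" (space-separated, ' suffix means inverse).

f' f'

  after f': (1 5 3 2)
  after f': (1 3)(2 5)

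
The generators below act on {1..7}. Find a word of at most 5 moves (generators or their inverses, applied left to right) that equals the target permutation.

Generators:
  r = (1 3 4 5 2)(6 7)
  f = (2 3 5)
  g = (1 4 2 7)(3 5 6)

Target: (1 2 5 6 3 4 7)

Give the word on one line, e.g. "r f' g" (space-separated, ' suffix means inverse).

  after g': (1 7 2 4)(3 6 5)
  after g': (1 2)(3 5 6)(4 7)
  after f: (1 3 2)(4 7)(5 6)
  after r': (3 5 7)(4 6)
  after r': (1 2 5 6 3 4 7)

g' g' f r' r'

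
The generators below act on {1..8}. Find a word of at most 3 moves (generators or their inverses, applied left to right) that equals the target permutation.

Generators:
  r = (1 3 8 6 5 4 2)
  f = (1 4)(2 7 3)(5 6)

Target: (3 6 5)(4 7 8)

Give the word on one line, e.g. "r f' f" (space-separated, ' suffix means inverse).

  after r: (1 3 8 6 5 4 2)
  after f: (1 2 4 7 3 8 5)
  after r: (3 6 5)(4 7 8)

r f r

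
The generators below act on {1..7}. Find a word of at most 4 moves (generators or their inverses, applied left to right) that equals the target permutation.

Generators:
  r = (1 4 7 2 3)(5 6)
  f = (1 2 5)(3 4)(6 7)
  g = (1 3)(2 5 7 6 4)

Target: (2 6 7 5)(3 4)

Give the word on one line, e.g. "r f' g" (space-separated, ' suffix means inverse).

  after g: (1 3)(2 5 7 6 4)
  after r: (2 6 7 5)(3 4)

g r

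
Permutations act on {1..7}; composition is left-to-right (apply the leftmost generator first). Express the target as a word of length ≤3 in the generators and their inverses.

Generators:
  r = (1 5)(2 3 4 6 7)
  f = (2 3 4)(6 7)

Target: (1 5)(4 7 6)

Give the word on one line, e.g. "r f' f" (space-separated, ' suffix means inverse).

f' f' r'

  after f': (2 4 3)(6 7)
  after f': (2 3 4)
  after r': (1 5)(4 7 6)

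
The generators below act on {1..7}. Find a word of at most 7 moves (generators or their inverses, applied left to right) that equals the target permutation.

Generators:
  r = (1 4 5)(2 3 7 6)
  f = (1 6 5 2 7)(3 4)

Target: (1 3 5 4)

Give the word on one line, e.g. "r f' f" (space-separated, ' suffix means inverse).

r f' r f' r

  after r: (1 4 5)(2 3 7 6)
  after f': (1 3 2 4 6 5 7)
  after r: (1 7 4 2 5 6)
  after f': (1 2 6 7 3 4 5)
  after r: (1 3 5 4)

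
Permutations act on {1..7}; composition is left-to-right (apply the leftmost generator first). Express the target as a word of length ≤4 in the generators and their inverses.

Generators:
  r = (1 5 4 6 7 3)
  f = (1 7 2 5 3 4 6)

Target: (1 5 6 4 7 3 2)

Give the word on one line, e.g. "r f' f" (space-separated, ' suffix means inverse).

r' f r'

  after r': (1 3 7 6 4 5)
  after f: (1 4 3 2 5 7)
  after r': (1 5 6 4 7 3 2)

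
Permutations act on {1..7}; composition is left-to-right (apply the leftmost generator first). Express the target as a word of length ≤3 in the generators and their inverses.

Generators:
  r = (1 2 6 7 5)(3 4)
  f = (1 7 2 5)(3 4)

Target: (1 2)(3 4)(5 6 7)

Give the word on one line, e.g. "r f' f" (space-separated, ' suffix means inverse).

  after r': (1 5 7 6 2)(3 4)
  after r': (1 7 2 5 6)
  after f: (1 2)(3 4)(5 6 7)

r' r' f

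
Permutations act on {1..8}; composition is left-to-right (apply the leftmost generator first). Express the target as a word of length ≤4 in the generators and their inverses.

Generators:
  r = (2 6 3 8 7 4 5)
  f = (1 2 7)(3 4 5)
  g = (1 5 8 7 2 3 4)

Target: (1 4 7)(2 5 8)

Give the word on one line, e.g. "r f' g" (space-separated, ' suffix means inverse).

  after g: (1 5 8 7 2 3 4)
  after f': (1 4 7)(2 5 8)

g f'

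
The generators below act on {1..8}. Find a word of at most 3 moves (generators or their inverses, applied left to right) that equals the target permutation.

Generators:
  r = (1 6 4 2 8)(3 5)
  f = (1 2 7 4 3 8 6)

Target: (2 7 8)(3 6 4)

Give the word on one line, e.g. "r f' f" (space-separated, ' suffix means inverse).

  after f: (1 2 7 4 3 8 6)
  after r: (1 8 4 5 3)(2 7)
  after r: (2 7 8)(3 6 4)

f r r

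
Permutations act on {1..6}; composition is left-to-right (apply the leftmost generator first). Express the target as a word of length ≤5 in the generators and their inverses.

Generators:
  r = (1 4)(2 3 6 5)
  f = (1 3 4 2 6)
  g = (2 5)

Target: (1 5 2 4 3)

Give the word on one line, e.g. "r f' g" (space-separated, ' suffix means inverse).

  after f': (1 6 2 4 3)
  after f': (1 2 3 6 4)
  after r': (1 5 6)
  after f': (1 5 2 4 3)

f' f' r' f'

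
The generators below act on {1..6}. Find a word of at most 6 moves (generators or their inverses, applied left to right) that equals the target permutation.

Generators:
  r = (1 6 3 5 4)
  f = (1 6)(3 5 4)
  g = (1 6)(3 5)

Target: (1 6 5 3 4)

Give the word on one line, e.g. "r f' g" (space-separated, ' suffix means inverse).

f' r r f' r'

  after f': (1 6)(3 4 5)
  after r: (1 3)
  after r: (1 5 4)(3 6)
  after f': (1 3)(4 6)
  after r': (1 6 5 3 4)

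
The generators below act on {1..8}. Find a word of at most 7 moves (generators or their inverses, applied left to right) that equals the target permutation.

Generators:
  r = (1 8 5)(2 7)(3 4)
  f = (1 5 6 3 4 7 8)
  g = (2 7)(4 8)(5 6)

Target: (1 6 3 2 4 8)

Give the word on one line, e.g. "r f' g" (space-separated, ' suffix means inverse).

  after r: (1 8 5)(2 7)(3 4)
  after r: (1 5 8)
  after r: (2 7)(3 4)
  after f: (1 5 6 3 7 2 8)
  after g': (1 6 3 2 4 8)

r r r f g'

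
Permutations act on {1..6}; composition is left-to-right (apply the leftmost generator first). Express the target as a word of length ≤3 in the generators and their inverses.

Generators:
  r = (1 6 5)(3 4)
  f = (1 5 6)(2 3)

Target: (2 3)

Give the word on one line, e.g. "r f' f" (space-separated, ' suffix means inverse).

  after f: (1 5 6)(2 3)
  after f: (1 6 5)
  after f: (2 3)

f f f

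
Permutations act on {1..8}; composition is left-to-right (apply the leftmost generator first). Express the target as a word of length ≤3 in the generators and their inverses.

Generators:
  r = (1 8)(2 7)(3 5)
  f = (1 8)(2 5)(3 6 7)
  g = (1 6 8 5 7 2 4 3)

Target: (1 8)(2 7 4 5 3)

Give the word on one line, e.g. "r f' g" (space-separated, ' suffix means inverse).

  after g': (1 3 4 2 7 5 8 6)
  after r: (1 5)(3 4 7)(6 8)
  after g': (1 8)(2 7 4 5 3)

g' r g'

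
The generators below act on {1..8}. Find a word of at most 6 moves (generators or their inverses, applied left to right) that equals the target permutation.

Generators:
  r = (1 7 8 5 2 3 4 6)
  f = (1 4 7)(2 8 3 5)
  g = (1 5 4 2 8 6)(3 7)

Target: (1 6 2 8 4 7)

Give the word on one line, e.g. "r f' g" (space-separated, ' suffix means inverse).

r g' g' f r'

  after r: (1 7 8 5 2 3 4 6)
  after g': (1 3 5 4 8)(2 7)
  after g': (1 7 4 2 3)(6 8)
  after f: (2 5)(3 4 8 6)
  after r': (1 6 2 8 4 7)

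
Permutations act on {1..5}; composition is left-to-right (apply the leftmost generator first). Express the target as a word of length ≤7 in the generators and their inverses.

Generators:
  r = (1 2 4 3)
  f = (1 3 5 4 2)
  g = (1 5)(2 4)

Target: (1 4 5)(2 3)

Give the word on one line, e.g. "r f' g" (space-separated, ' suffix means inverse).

f g' r f' g'

  after f: (1 3 5 4 2)
  after g': (1 3)(2 5)
  after r: (2 5 4 3)
  after f': (1 2 3 4)
  after g': (1 4 5)(2 3)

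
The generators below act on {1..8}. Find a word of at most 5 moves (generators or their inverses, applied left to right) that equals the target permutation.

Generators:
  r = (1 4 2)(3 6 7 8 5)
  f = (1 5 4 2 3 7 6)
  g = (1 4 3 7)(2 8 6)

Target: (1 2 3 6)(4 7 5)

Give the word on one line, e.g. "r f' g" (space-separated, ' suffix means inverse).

  after g': (1 7 3 4)(2 6 8)
  after g': (1 3)(2 8 6)(4 7)
  after g': (1 4 3 7)
  after f: (1 2 3 6)(4 7 5)

g' g' g' f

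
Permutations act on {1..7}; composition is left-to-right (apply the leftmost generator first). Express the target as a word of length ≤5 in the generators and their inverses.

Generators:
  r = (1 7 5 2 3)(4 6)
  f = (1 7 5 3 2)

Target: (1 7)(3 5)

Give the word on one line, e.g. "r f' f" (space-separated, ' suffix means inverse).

  after f: (1 7 5 3 2)
  after r: (1 5)(2 7)(4 6)
  after r: (1 2 5 7 3)
  after f: (2 3 7)
  after f: (1 7)(3 5)

f r r f f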